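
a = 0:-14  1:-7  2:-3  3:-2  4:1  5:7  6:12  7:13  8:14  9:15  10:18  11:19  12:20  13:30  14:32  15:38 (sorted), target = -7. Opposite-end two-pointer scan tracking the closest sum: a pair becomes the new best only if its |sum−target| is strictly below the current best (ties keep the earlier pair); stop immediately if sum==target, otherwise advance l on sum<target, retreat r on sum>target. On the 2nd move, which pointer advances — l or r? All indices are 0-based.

[0,15] -14+38=24 d=31 * → r--
[0,14] -14+32=18 d=25 * → r--

r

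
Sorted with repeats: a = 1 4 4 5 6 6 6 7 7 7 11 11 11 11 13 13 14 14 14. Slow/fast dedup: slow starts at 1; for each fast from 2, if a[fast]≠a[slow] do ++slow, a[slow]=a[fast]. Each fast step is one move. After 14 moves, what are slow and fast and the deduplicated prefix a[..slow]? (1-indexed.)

slow=7, fast=16, prefix=[1, 4, 5, 6, 7, 11, 13]

(s=1,f=2) a[fast]=4≠a[slow]=1 write a[2]=4 → slow++,fast++
(s=2,f=3) a[fast]=4=a[slow] dup → fast++
(s=2,f=4) a[fast]=5≠a[slow]=4 write a[3]=5 → slow++,fast++
(s=3,f=5) a[fast]=6≠a[slow]=5 write a[4]=6 → slow++,fast++
(s=4,f=6) a[fast]=6=a[slow] dup → fast++
(s=4,f=7) a[fast]=6=a[slow] dup → fast++
(s=4,f=8) a[fast]=7≠a[slow]=6 write a[5]=7 → slow++,fast++
(s=5,f=9) a[fast]=7=a[slow] dup → fast++
(s=5,f=10) a[fast]=7=a[slow] dup → fast++
(s=5,f=11) a[fast]=11≠a[slow]=7 write a[6]=11 → slow++,fast++
(s=6,f=12) a[fast]=11=a[slow] dup → fast++
(s=6,f=13) a[fast]=11=a[slow] dup → fast++
(s=6,f=14) a[fast]=11=a[slow] dup → fast++
(s=6,f=15) a[fast]=13≠a[slow]=11 write a[7]=13 → slow++,fast++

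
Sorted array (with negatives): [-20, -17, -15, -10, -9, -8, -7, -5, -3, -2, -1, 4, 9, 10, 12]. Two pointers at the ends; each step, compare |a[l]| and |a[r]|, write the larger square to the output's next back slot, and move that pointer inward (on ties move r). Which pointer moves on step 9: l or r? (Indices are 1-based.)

l=1 r=15: |-20|>|12| out[15]=400, l++
l=2 r=15: |-17|>|12| out[14]=289, l++
l=3 r=15: |-15|>|12| out[13]=225, l++
l=4 r=15: |-10|<=|12| out[12]=144, r--
l=4 r=14: |-10|<=|10| out[11]=100, r--
l=4 r=13: |-10|>|9| out[10]=100, l++
l=5 r=13: |-9|<=|9| out[9]=81, r--
l=5 r=12: |-9|>|4| out[8]=81, l++
l=6 r=12: |-8|>|4| out[7]=64, l++

l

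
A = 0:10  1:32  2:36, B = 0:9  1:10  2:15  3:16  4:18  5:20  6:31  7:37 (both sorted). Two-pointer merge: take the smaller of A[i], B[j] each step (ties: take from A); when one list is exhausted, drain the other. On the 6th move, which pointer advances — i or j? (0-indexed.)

j

i=0 j=0: A[i]=10>B[j]=9 take 9, j++
i=0 j=1: A[i]=10<=B[j]=10 take 10, i++
i=1 j=1: A[i]=32>B[j]=10 take 10, j++
i=1 j=2: A[i]=32>B[j]=15 take 15, j++
i=1 j=3: A[i]=32>B[j]=16 take 16, j++
i=1 j=4: A[i]=32>B[j]=18 take 18, j++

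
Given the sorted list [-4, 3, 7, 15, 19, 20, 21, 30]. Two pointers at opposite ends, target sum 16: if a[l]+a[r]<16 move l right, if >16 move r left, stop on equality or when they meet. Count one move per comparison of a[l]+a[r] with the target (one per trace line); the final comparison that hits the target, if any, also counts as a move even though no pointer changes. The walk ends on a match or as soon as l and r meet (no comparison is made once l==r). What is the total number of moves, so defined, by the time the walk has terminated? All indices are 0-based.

3 moves

l=0 r=7: -4+30=26 >16, r--
l=0 r=6: -4+21=17 >16, r--
l=0 r=5: -4+20=16, found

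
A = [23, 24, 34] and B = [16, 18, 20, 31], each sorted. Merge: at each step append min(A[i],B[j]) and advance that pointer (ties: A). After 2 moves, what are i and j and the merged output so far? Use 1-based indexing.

i=1, j=3, merged so far=[16, 18]

i=1 j=1: A[i]=23>B[j]=16 take 16, j++
i=1 j=2: A[i]=23>B[j]=18 take 18, j++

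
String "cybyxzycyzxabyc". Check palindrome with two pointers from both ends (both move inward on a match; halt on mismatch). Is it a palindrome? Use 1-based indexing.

[1,15] 'c'=='c' → l++,r--
[2,14] 'y'=='y' → l++,r--
[3,13] 'b'=='b' → l++,r--
[4,12] 'y'!='a' → stop

not a palindrome (mismatch at 4,12)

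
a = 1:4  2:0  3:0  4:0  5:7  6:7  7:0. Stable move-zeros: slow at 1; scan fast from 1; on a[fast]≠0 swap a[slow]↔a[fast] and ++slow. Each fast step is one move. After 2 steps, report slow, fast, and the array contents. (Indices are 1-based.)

slow=2, fast=3, a=[4, 0, 0, 0, 7, 7, 0]

(s=1,f=1) a[fast]=4≠0 swap→a[1]=4 → slow++,fast++
(s=2,f=2) a[fast]=0 → fast++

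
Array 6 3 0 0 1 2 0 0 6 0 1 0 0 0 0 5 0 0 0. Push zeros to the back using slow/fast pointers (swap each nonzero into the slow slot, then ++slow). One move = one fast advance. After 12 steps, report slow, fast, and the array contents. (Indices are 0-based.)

(s=0,f=0) a[fast]=6≠0 swap→a[0]=6 → slow++,fast++
(s=1,f=1) a[fast]=3≠0 swap→a[1]=3 → slow++,fast++
(s=2,f=2) a[fast]=0 → fast++
(s=2,f=3) a[fast]=0 → fast++
(s=2,f=4) a[fast]=1≠0 swap→a[2]=1 → slow++,fast++
(s=3,f=5) a[fast]=2≠0 swap→a[3]=2 → slow++,fast++
(s=4,f=6) a[fast]=0 → fast++
(s=4,f=7) a[fast]=0 → fast++
(s=4,f=8) a[fast]=6≠0 swap→a[4]=6 → slow++,fast++
(s=5,f=9) a[fast]=0 → fast++
(s=5,f=10) a[fast]=1≠0 swap→a[5]=1 → slow++,fast++
(s=6,f=11) a[fast]=0 → fast++

slow=6, fast=12, a=[6, 3, 1, 2, 6, 1, 0, 0, 0, 0, 0, 0, 0, 0, 0, 5, 0, 0, 0]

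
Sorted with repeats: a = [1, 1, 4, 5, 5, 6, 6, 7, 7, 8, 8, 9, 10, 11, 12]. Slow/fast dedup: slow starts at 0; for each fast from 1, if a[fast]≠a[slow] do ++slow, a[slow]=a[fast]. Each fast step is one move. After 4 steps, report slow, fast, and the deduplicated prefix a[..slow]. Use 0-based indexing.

slow=2, fast=5, prefix=[1, 4, 5]

slow=0 fast=1: a[fast]=1=a[slow] dup, fast++
slow=0 fast=2: a[fast]=4≠a[slow]=1 write a[1]=4, slow++,fast++
slow=1 fast=3: a[fast]=5≠a[slow]=4 write a[2]=5, slow++,fast++
slow=2 fast=4: a[fast]=5=a[slow] dup, fast++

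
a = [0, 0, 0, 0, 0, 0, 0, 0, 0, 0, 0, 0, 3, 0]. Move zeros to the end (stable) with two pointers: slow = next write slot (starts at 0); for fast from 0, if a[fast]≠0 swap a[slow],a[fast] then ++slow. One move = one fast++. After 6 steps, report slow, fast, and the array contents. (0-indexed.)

(s=0,f=0) a[fast]=0 → fast++
(s=0,f=1) a[fast]=0 → fast++
(s=0,f=2) a[fast]=0 → fast++
(s=0,f=3) a[fast]=0 → fast++
(s=0,f=4) a[fast]=0 → fast++
(s=0,f=5) a[fast]=0 → fast++

slow=0, fast=6, a=[0, 0, 0, 0, 0, 0, 0, 0, 0, 0, 0, 0, 3, 0]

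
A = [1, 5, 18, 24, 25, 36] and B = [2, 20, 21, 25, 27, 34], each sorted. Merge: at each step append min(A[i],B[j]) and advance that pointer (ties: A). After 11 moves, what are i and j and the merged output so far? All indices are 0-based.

i=5, j=6, merged so far=[1, 2, 5, 18, 20, 21, 24, 25, 25, 27, 34]

[i=0,j=0] A[i]=1<=B[j]=2 take 1 → i++
[i=1,j=0] A[i]=5>B[j]=2 take 2 → j++
[i=1,j=1] A[i]=5<=B[j]=20 take 5 → i++
[i=2,j=1] A[i]=18<=B[j]=20 take 18 → i++
[i=3,j=1] A[i]=24>B[j]=20 take 20 → j++
[i=3,j=2] A[i]=24>B[j]=21 take 21 → j++
[i=3,j=3] A[i]=24<=B[j]=25 take 24 → i++
[i=4,j=3] A[i]=25<=B[j]=25 take 25 → i++
[i=5,j=3] A[i]=36>B[j]=25 take 25 → j++
[i=5,j=4] A[i]=36>B[j]=27 take 27 → j++
[i=5,j=5] A[i]=36>B[j]=34 take 34 → j++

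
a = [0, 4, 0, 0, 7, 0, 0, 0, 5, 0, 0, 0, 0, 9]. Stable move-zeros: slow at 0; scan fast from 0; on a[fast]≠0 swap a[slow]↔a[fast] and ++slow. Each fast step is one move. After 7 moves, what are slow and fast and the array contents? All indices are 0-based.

slow=2, fast=7, a=[4, 7, 0, 0, 0, 0, 0, 0, 5, 0, 0, 0, 0, 9]

(s=0,f=0) a[fast]=0 → fast++
(s=0,f=1) a[fast]=4≠0 swap→a[0]=4 → slow++,fast++
(s=1,f=2) a[fast]=0 → fast++
(s=1,f=3) a[fast]=0 → fast++
(s=1,f=4) a[fast]=7≠0 swap→a[1]=7 → slow++,fast++
(s=2,f=5) a[fast]=0 → fast++
(s=2,f=6) a[fast]=0 → fast++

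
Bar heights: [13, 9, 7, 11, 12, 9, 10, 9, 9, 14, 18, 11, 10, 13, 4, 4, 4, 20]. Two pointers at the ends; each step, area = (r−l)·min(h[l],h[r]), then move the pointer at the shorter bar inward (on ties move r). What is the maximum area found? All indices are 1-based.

max area = 221

[1,18] min(13,20)*17=221 best=221 * → l++
[2,18] min(9,20)*16=144 best=221 → l++
[3,18] min(7,20)*15=105 best=221 → l++
[4,18] min(11,20)*14=154 best=221 → l++
[5,18] min(12,20)*13=156 best=221 → l++
[6,18] min(9,20)*12=108 best=221 → l++
[7,18] min(10,20)*11=110 best=221 → l++
[8,18] min(9,20)*10=90 best=221 → l++
[9,18] min(9,20)*9=81 best=221 → l++
[10,18] min(14,20)*8=112 best=221 → l++
[11,18] min(18,20)*7=126 best=221 → l++
[12,18] min(11,20)*6=66 best=221 → l++
[13,18] min(10,20)*5=50 best=221 → l++
[14,18] min(13,20)*4=52 best=221 → l++
[15,18] min(4,20)*3=12 best=221 → l++
[16,18] min(4,20)*2=8 best=221 → l++
[17,18] min(4,20)*1=4 best=221 → l++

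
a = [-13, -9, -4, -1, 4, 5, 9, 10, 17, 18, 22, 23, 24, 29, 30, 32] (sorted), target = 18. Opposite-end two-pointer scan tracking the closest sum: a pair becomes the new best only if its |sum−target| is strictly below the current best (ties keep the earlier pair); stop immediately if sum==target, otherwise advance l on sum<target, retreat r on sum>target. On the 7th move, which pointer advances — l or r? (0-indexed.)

r

[0,15] -13+32=19 d=1 * → r--
[0,14] -13+30=17 d=1 → l++
[1,14] -9+30=21 d=3 → r--
[1,13] -9+29=20 d=2 → r--
[1,12] -9+24=15 d=3 → l++
[2,12] -4+24=20 d=2 → r--
[2,11] -4+23=19 d=1 → r--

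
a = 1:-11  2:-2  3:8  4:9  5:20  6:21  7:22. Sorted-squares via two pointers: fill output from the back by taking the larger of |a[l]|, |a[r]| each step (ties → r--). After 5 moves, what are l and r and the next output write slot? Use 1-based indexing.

l=2, r=3, next write slot=2

[1,7] |-11|<=|22| out[7]=484 → r--
[1,6] |-11|<=|21| out[6]=441 → r--
[1,5] |-11|<=|20| out[5]=400 → r--
[1,4] |-11|>|9| out[4]=121 → l++
[2,4] |-2|<=|9| out[3]=81 → r--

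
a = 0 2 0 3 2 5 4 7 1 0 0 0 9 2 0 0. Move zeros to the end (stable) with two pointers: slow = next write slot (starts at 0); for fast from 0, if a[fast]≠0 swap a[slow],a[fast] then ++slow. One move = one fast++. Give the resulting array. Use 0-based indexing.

slow=0 fast=0: a[fast]=0, fast++
slow=0 fast=1: a[fast]=2≠0 swap→a[0]=2, slow++,fast++
slow=1 fast=2: a[fast]=0, fast++
slow=1 fast=3: a[fast]=3≠0 swap→a[1]=3, slow++,fast++
slow=2 fast=4: a[fast]=2≠0 swap→a[2]=2, slow++,fast++
slow=3 fast=5: a[fast]=5≠0 swap→a[3]=5, slow++,fast++
slow=4 fast=6: a[fast]=4≠0 swap→a[4]=4, slow++,fast++
slow=5 fast=7: a[fast]=7≠0 swap→a[5]=7, slow++,fast++
slow=6 fast=8: a[fast]=1≠0 swap→a[6]=1, slow++,fast++
slow=7 fast=9: a[fast]=0, fast++
slow=7 fast=10: a[fast]=0, fast++
slow=7 fast=11: a[fast]=0, fast++
slow=7 fast=12: a[fast]=9≠0 swap→a[7]=9, slow++,fast++
slow=8 fast=13: a[fast]=2≠0 swap→a[8]=2, slow++,fast++
slow=9 fast=14: a[fast]=0, fast++
slow=9 fast=15: a[fast]=0, fast++

[2, 3, 2, 5, 4, 7, 1, 9, 2, 0, 0, 0, 0, 0, 0, 0]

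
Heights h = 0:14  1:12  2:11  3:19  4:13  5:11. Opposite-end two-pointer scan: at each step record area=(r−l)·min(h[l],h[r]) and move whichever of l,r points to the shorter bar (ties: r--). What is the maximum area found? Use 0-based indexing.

[0,5] min(14,11)*5=55 best=55 * → r--
[0,4] min(14,13)*4=52 best=55 → r--
[0,3] min(14,19)*3=42 best=55 → l++
[1,3] min(12,19)*2=24 best=55 → l++
[2,3] min(11,19)*1=11 best=55 → l++

max area = 55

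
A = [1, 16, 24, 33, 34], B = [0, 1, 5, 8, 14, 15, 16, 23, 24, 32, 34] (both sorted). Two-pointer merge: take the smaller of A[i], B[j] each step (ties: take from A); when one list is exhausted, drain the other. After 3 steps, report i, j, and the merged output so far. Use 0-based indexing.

i=1, j=2, merged so far=[0, 1, 1]

[i=0,j=0] A[i]=1>B[j]=0 take 0 → j++
[i=0,j=1] A[i]=1<=B[j]=1 take 1 → i++
[i=1,j=1] A[i]=16>B[j]=1 take 1 → j++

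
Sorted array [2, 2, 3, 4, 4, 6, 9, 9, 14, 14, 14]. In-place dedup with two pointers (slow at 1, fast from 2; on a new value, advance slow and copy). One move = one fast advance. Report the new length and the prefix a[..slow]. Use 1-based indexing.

length 6; prefix = [2, 3, 4, 6, 9, 14]

slow=1 fast=2: a[fast]=2=a[slow] dup, fast++
slow=1 fast=3: a[fast]=3≠a[slow]=2 write a[2]=3, slow++,fast++
slow=2 fast=4: a[fast]=4≠a[slow]=3 write a[3]=4, slow++,fast++
slow=3 fast=5: a[fast]=4=a[slow] dup, fast++
slow=3 fast=6: a[fast]=6≠a[slow]=4 write a[4]=6, slow++,fast++
slow=4 fast=7: a[fast]=9≠a[slow]=6 write a[5]=9, slow++,fast++
slow=5 fast=8: a[fast]=9=a[slow] dup, fast++
slow=5 fast=9: a[fast]=14≠a[slow]=9 write a[6]=14, slow++,fast++
slow=6 fast=10: a[fast]=14=a[slow] dup, fast++
slow=6 fast=11: a[fast]=14=a[slow] dup, fast++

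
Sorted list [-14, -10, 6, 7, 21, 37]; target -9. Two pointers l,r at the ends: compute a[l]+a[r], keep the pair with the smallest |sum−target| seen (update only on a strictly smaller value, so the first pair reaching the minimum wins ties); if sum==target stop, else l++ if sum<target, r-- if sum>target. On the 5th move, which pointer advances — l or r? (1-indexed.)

l

l=1 r=6: -14+37=23 d=32 *, r--
l=1 r=5: -14+21=7 d=16 *, r--
l=1 r=4: -14+7=-7 d=2 *, r--
l=1 r=3: -14+6=-8 d=1 *, r--
l=1 r=2: -14+-10=-24 d=15, l++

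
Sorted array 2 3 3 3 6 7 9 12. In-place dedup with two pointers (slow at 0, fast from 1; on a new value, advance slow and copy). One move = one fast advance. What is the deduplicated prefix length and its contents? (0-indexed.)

(s=0,f=1) a[fast]=3≠a[slow]=2 write a[1]=3 → slow++,fast++
(s=1,f=2) a[fast]=3=a[slow] dup → fast++
(s=1,f=3) a[fast]=3=a[slow] dup → fast++
(s=1,f=4) a[fast]=6≠a[slow]=3 write a[2]=6 → slow++,fast++
(s=2,f=5) a[fast]=7≠a[slow]=6 write a[3]=7 → slow++,fast++
(s=3,f=6) a[fast]=9≠a[slow]=7 write a[4]=9 → slow++,fast++
(s=4,f=7) a[fast]=12≠a[slow]=9 write a[5]=12 → slow++,fast++

length 6; prefix = [2, 3, 6, 7, 9, 12]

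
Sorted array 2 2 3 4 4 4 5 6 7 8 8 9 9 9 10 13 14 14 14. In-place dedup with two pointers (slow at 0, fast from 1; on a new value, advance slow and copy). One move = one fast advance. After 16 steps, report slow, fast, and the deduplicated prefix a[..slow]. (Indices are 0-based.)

slow=0 fast=1: a[fast]=2=a[slow] dup, fast++
slow=0 fast=2: a[fast]=3≠a[slow]=2 write a[1]=3, slow++,fast++
slow=1 fast=3: a[fast]=4≠a[slow]=3 write a[2]=4, slow++,fast++
slow=2 fast=4: a[fast]=4=a[slow] dup, fast++
slow=2 fast=5: a[fast]=4=a[slow] dup, fast++
slow=2 fast=6: a[fast]=5≠a[slow]=4 write a[3]=5, slow++,fast++
slow=3 fast=7: a[fast]=6≠a[slow]=5 write a[4]=6, slow++,fast++
slow=4 fast=8: a[fast]=7≠a[slow]=6 write a[5]=7, slow++,fast++
slow=5 fast=9: a[fast]=8≠a[slow]=7 write a[6]=8, slow++,fast++
slow=6 fast=10: a[fast]=8=a[slow] dup, fast++
slow=6 fast=11: a[fast]=9≠a[slow]=8 write a[7]=9, slow++,fast++
slow=7 fast=12: a[fast]=9=a[slow] dup, fast++
slow=7 fast=13: a[fast]=9=a[slow] dup, fast++
slow=7 fast=14: a[fast]=10≠a[slow]=9 write a[8]=10, slow++,fast++
slow=8 fast=15: a[fast]=13≠a[slow]=10 write a[9]=13, slow++,fast++
slow=9 fast=16: a[fast]=14≠a[slow]=13 write a[10]=14, slow++,fast++

slow=10, fast=17, prefix=[2, 3, 4, 5, 6, 7, 8, 9, 10, 13, 14]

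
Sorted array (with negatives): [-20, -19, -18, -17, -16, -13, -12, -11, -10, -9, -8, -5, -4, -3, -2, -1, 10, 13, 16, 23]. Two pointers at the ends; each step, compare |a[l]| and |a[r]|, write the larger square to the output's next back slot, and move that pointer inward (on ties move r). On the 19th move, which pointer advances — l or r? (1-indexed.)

l

[1,20] |-20|<=|23| out[20]=529 → r--
[1,19] |-20|>|16| out[19]=400 → l++
[2,19] |-19|>|16| out[18]=361 → l++
[3,19] |-18|>|16| out[17]=324 → l++
[4,19] |-17|>|16| out[16]=289 → l++
[5,19] |-16|<=|16| out[15]=256 → r--
[5,18] |-16|>|13| out[14]=256 → l++
[6,18] |-13|<=|13| out[13]=169 → r--
[6,17] |-13|>|10| out[12]=169 → l++
[7,17] |-12|>|10| out[11]=144 → l++
[8,17] |-11|>|10| out[10]=121 → l++
[9,17] |-10|<=|10| out[9]=100 → r--
[9,16] |-10|>|-1| out[8]=100 → l++
[10,16] |-9|>|-1| out[7]=81 → l++
[11,16] |-8|>|-1| out[6]=64 → l++
[12,16] |-5|>|-1| out[5]=25 → l++
[13,16] |-4|>|-1| out[4]=16 → l++
[14,16] |-3|>|-1| out[3]=9 → l++
[15,16] |-2|>|-1| out[2]=4 → l++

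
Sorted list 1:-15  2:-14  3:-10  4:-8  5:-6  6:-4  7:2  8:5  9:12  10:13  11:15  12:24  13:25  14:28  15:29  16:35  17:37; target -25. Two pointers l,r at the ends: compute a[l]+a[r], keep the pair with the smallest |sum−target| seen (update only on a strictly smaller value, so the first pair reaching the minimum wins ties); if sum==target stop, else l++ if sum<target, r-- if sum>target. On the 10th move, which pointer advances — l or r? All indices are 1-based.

[1,17] -15+37=22 d=47 * → r--
[1,16] -15+35=20 d=45 * → r--
[1,15] -15+29=14 d=39 * → r--
[1,14] -15+28=13 d=38 * → r--
[1,13] -15+25=10 d=35 * → r--
[1,12] -15+24=9 d=34 * → r--
[1,11] -15+15=0 d=25 * → r--
[1,10] -15+13=-2 d=23 * → r--
[1,9] -15+12=-3 d=22 * → r--
[1,8] -15+5=-10 d=15 * → r--

r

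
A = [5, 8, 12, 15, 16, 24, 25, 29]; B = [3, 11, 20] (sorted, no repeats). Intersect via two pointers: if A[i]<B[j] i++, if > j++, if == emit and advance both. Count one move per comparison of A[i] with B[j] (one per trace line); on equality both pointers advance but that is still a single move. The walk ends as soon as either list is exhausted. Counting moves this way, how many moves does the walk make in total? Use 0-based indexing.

[i=0,j=0] 5>3 → j++
[i=0,j=1] 5<11 → i++
[i=1,j=1] 8<11 → i++
[i=2,j=1] 12>11 → j++
[i=2,j=2] 12<20 → i++
[i=3,j=2] 15<20 → i++
[i=4,j=2] 16<20 → i++
[i=5,j=2] 24>20 → j++

8 moves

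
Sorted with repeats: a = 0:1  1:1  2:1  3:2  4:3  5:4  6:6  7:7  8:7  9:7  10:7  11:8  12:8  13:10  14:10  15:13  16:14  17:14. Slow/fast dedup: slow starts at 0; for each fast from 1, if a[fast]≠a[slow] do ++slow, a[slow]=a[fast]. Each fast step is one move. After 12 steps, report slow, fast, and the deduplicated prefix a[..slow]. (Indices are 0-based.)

slow=6, fast=13, prefix=[1, 2, 3, 4, 6, 7, 8]

slow=0 fast=1: a[fast]=1=a[slow] dup, fast++
slow=0 fast=2: a[fast]=1=a[slow] dup, fast++
slow=0 fast=3: a[fast]=2≠a[slow]=1 write a[1]=2, slow++,fast++
slow=1 fast=4: a[fast]=3≠a[slow]=2 write a[2]=3, slow++,fast++
slow=2 fast=5: a[fast]=4≠a[slow]=3 write a[3]=4, slow++,fast++
slow=3 fast=6: a[fast]=6≠a[slow]=4 write a[4]=6, slow++,fast++
slow=4 fast=7: a[fast]=7≠a[slow]=6 write a[5]=7, slow++,fast++
slow=5 fast=8: a[fast]=7=a[slow] dup, fast++
slow=5 fast=9: a[fast]=7=a[slow] dup, fast++
slow=5 fast=10: a[fast]=7=a[slow] dup, fast++
slow=5 fast=11: a[fast]=8≠a[slow]=7 write a[6]=8, slow++,fast++
slow=6 fast=12: a[fast]=8=a[slow] dup, fast++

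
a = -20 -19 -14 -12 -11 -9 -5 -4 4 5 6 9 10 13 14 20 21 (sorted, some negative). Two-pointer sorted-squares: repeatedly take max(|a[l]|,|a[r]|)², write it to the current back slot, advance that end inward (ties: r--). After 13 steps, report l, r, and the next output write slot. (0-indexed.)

[0,16] |-20|<=|21| out[16]=441 → r--
[0,15] |-20|<=|20| out[15]=400 → r--
[0,14] |-20|>|14| out[14]=400 → l++
[1,14] |-19|>|14| out[13]=361 → l++
[2,14] |-14|<=|14| out[12]=196 → r--
[2,13] |-14|>|13| out[11]=196 → l++
[3,13] |-12|<=|13| out[10]=169 → r--
[3,12] |-12|>|10| out[9]=144 → l++
[4,12] |-11|>|10| out[8]=121 → l++
[5,12] |-9|<=|10| out[7]=100 → r--
[5,11] |-9|<=|9| out[6]=81 → r--
[5,10] |-9|>|6| out[5]=81 → l++
[6,10] |-5|<=|6| out[4]=36 → r--

l=6, r=9, next write slot=3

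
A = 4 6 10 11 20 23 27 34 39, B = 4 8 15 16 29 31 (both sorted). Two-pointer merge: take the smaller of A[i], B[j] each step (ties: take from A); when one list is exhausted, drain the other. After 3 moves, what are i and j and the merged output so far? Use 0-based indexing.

i=0 j=0: A[i]=4<=B[j]=4 take 4, i++
i=1 j=0: A[i]=6>B[j]=4 take 4, j++
i=1 j=1: A[i]=6<=B[j]=8 take 6, i++

i=2, j=1, merged so far=[4, 4, 6]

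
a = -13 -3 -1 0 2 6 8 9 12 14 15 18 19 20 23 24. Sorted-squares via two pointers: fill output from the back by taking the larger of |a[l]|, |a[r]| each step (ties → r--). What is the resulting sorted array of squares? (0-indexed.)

[0, 1, 4, 9, 36, 64, 81, 144, 169, 196, 225, 324, 361, 400, 529, 576]

[0,15] |-13|<=|24| out[15]=576 → r--
[0,14] |-13|<=|23| out[14]=529 → r--
[0,13] |-13|<=|20| out[13]=400 → r--
[0,12] |-13|<=|19| out[12]=361 → r--
[0,11] |-13|<=|18| out[11]=324 → r--
[0,10] |-13|<=|15| out[10]=225 → r--
[0,9] |-13|<=|14| out[9]=196 → r--
[0,8] |-13|>|12| out[8]=169 → l++
[1,8] |-3|<=|12| out[7]=144 → r--
[1,7] |-3|<=|9| out[6]=81 → r--
[1,6] |-3|<=|8| out[5]=64 → r--
[1,5] |-3|<=|6| out[4]=36 → r--
[1,4] |-3|>|2| out[3]=9 → l++
[2,4] |-1|<=|2| out[2]=4 → r--
[2,3] |-1|>|0| out[1]=1 → l++
[3,3] |0|<=|0| out[0]=0 → r--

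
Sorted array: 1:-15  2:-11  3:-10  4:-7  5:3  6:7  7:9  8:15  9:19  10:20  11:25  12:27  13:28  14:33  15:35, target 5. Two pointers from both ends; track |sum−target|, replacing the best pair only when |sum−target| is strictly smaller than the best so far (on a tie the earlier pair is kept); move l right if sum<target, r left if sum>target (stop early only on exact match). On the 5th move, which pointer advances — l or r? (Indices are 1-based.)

[1,15] -15+35=20 d=15 * → r--
[1,14] -15+33=18 d=13 * → r--
[1,13] -15+28=13 d=8 * → r--
[1,12] -15+27=12 d=7 * → r--
[1,11] -15+25=10 d=5 * → r--

r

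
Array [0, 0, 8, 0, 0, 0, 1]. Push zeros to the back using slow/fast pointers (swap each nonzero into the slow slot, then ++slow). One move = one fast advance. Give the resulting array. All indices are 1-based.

[8, 1, 0, 0, 0, 0, 0]

slow=1 fast=1: a[fast]=0, fast++
slow=1 fast=2: a[fast]=0, fast++
slow=1 fast=3: a[fast]=8≠0 swap→a[1]=8, slow++,fast++
slow=2 fast=4: a[fast]=0, fast++
slow=2 fast=5: a[fast]=0, fast++
slow=2 fast=6: a[fast]=0, fast++
slow=2 fast=7: a[fast]=1≠0 swap→a[2]=1, slow++,fast++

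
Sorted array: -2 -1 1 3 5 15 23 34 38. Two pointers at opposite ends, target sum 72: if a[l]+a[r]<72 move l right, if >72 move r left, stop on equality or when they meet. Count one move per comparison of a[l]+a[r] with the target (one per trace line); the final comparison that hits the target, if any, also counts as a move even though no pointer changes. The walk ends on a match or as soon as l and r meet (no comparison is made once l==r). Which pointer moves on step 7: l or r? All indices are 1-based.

l

l=1 r=9: -2+38=36 <72, l++
l=2 r=9: -1+38=37 <72, l++
l=3 r=9: 1+38=39 <72, l++
l=4 r=9: 3+38=41 <72, l++
l=5 r=9: 5+38=43 <72, l++
l=6 r=9: 15+38=53 <72, l++
l=7 r=9: 23+38=61 <72, l++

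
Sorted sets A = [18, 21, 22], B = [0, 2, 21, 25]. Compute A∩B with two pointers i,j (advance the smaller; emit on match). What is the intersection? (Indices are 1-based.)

[i=1,j=1] 18>0 → j++
[i=1,j=2] 18>2 → j++
[i=1,j=3] 18<21 → i++
[i=2,j=3] 21==21 emit → i++,j++
[i=3,j=4] 22<25 → i++

intersection = [21]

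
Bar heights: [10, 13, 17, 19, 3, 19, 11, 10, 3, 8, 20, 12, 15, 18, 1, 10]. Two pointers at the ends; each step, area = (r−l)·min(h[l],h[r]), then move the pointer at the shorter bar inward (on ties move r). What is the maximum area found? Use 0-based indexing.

[0,15] min(10,10)*15=150 best=150 * → r--
[0,14] min(10,1)*14=14 best=150 → r--
[0,13] min(10,18)*13=130 best=150 → l++
[1,13] min(13,18)*12=156 best=156 * → l++
[2,13] min(17,18)*11=187 best=187 * → l++
[3,13] min(19,18)*10=180 best=187 → r--
[3,12] min(19,15)*9=135 best=187 → r--
[3,11] min(19,12)*8=96 best=187 → r--
[3,10] min(19,20)*7=133 best=187 → l++
[4,10] min(3,20)*6=18 best=187 → l++
[5,10] min(19,20)*5=95 best=187 → l++
[6,10] min(11,20)*4=44 best=187 → l++
[7,10] min(10,20)*3=30 best=187 → l++
[8,10] min(3,20)*2=6 best=187 → l++
[9,10] min(8,20)*1=8 best=187 → l++

max area = 187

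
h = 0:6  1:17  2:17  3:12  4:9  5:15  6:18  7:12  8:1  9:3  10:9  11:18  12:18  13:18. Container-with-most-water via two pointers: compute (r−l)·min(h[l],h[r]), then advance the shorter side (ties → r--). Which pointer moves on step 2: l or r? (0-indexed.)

l=0 r=13: min(6,18)*13=78 best=78 *, l++
l=1 r=13: min(17,18)*12=204 best=204 *, l++

l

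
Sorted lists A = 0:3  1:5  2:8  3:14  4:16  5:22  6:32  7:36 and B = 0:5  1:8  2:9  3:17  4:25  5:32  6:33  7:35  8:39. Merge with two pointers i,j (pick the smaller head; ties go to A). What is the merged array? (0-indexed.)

[3, 5, 5, 8, 8, 9, 14, 16, 17, 22, 25, 32, 32, 33, 35, 36, 39]

[i=0,j=0] A[i]=3<=B[j]=5 take 3 → i++
[i=1,j=0] A[i]=5<=B[j]=5 take 5 → i++
[i=2,j=0] A[i]=8>B[j]=5 take 5 → j++
[i=2,j=1] A[i]=8<=B[j]=8 take 8 → i++
[i=3,j=1] A[i]=14>B[j]=8 take 8 → j++
[i=3,j=2] A[i]=14>B[j]=9 take 9 → j++
[i=3,j=3] A[i]=14<=B[j]=17 take 14 → i++
[i=4,j=3] A[i]=16<=B[j]=17 take 16 → i++
[i=5,j=3] A[i]=22>B[j]=17 take 17 → j++
[i=5,j=4] A[i]=22<=B[j]=25 take 22 → i++
[i=6,j=4] A[i]=32>B[j]=25 take 25 → j++
[i=6,j=5] A[i]=32<=B[j]=32 take 32 → i++
[i=7,j=5] A[i]=36>B[j]=32 take 32 → j++
[i=7,j=6] A[i]=36>B[j]=33 take 33 → j++
[i=7,j=7] A[i]=36>B[j]=35 take 35 → j++
[i=7,j=8] A[i]=36<=B[j]=39 take 36 → i++
[i=8,j=8] A done, take B[j]=39 → j++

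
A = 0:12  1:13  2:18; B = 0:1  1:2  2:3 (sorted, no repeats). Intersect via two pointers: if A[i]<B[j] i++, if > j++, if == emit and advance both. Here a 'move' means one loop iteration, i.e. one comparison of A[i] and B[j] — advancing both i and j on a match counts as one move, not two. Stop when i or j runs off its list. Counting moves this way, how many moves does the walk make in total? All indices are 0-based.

3 moves

i=0 j=0: 12>1, j++
i=0 j=1: 12>2, j++
i=0 j=2: 12>3, j++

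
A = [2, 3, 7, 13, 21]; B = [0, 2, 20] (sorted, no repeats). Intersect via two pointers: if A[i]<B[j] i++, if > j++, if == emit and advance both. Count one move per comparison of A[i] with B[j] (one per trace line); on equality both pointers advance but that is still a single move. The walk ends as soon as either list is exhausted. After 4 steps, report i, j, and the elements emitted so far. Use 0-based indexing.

i=0 j=0: 2>0, j++
i=0 j=1: 2==2 emit, i++,j++
i=1 j=2: 3<20, i++
i=2 j=2: 7<20, i++

i=3, j=2, emitted=[2]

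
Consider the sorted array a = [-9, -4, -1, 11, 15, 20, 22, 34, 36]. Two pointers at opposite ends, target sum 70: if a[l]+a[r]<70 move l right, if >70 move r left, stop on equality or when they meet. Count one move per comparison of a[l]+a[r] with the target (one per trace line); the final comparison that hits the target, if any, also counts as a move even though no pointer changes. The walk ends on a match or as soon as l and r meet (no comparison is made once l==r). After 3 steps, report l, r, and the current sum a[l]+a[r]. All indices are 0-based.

l=0 r=8: -9+36=27 <70, l++
l=1 r=8: -4+36=32 <70, l++
l=2 r=8: -1+36=35 <70, l++

l=3, r=8, sum=47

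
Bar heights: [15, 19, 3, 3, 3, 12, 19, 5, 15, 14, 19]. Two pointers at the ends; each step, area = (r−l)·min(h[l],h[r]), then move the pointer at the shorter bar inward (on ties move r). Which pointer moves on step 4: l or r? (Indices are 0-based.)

[0,10] min(15,19)*10=150 best=150 * → l++
[1,10] min(19,19)*9=171 best=171 * → r--
[1,9] min(19,14)*8=112 best=171 → r--
[1,8] min(19,15)*7=105 best=171 → r--

r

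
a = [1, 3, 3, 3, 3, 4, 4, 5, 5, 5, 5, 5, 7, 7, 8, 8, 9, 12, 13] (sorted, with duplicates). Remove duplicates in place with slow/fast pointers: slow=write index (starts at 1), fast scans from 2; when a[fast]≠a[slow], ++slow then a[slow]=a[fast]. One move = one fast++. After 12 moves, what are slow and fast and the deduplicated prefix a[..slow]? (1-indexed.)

slow=5, fast=14, prefix=[1, 3, 4, 5, 7]

(s=1,f=2) a[fast]=3≠a[slow]=1 write a[2]=3 → slow++,fast++
(s=2,f=3) a[fast]=3=a[slow] dup → fast++
(s=2,f=4) a[fast]=3=a[slow] dup → fast++
(s=2,f=5) a[fast]=3=a[slow] dup → fast++
(s=2,f=6) a[fast]=4≠a[slow]=3 write a[3]=4 → slow++,fast++
(s=3,f=7) a[fast]=4=a[slow] dup → fast++
(s=3,f=8) a[fast]=5≠a[slow]=4 write a[4]=5 → slow++,fast++
(s=4,f=9) a[fast]=5=a[slow] dup → fast++
(s=4,f=10) a[fast]=5=a[slow] dup → fast++
(s=4,f=11) a[fast]=5=a[slow] dup → fast++
(s=4,f=12) a[fast]=5=a[slow] dup → fast++
(s=4,f=13) a[fast]=7≠a[slow]=5 write a[5]=7 → slow++,fast++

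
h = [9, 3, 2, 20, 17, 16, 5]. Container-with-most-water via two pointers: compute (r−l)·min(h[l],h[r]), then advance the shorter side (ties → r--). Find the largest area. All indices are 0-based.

max area = 45

l=0 r=6: min(9,5)*6=30 best=30 *, r--
l=0 r=5: min(9,16)*5=45 best=45 *, l++
l=1 r=5: min(3,16)*4=12 best=45, l++
l=2 r=5: min(2,16)*3=6 best=45, l++
l=3 r=5: min(20,16)*2=32 best=45, r--
l=3 r=4: min(20,17)*1=17 best=45, r--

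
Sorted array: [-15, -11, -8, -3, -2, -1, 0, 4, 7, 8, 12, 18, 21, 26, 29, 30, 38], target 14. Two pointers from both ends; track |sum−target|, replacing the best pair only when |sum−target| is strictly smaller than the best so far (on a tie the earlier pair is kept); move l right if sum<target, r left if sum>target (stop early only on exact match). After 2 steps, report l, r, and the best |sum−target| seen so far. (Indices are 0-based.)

l=0, r=14, best |Δ|=1

l=0 r=16: -15+38=23 d=9 *, r--
l=0 r=15: -15+30=15 d=1 *, r--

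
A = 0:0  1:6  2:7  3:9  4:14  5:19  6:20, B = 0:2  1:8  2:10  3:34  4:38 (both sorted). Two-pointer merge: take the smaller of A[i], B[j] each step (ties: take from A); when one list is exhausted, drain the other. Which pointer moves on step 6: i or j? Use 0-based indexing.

i

i=0 j=0: A[i]=0<=B[j]=2 take 0, i++
i=1 j=0: A[i]=6>B[j]=2 take 2, j++
i=1 j=1: A[i]=6<=B[j]=8 take 6, i++
i=2 j=1: A[i]=7<=B[j]=8 take 7, i++
i=3 j=1: A[i]=9>B[j]=8 take 8, j++
i=3 j=2: A[i]=9<=B[j]=10 take 9, i++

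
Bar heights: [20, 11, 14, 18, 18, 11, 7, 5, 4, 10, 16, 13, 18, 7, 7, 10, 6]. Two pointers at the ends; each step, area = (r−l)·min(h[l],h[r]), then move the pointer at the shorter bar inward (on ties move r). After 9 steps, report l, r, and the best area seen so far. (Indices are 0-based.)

l=0 r=16: min(20,6)*16=96 best=96 *, r--
l=0 r=15: min(20,10)*15=150 best=150 *, r--
l=0 r=14: min(20,7)*14=98 best=150, r--
l=0 r=13: min(20,7)*13=91 best=150, r--
l=0 r=12: min(20,18)*12=216 best=216 *, r--
l=0 r=11: min(20,13)*11=143 best=216, r--
l=0 r=10: min(20,16)*10=160 best=216, r--
l=0 r=9: min(20,10)*9=90 best=216, r--
l=0 r=8: min(20,4)*8=32 best=216, r--

l=0, r=7, best area=216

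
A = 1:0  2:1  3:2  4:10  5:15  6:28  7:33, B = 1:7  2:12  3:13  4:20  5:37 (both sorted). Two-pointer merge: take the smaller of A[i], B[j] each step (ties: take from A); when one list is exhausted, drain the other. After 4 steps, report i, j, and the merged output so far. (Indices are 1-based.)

i=1 j=1: A[i]=0<=B[j]=7 take 0, i++
i=2 j=1: A[i]=1<=B[j]=7 take 1, i++
i=3 j=1: A[i]=2<=B[j]=7 take 2, i++
i=4 j=1: A[i]=10>B[j]=7 take 7, j++

i=4, j=2, merged so far=[0, 1, 2, 7]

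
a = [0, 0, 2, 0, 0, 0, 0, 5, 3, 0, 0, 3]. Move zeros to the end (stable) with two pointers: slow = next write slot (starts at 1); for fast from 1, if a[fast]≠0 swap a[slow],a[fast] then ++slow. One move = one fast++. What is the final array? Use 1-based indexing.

slow=1 fast=1: a[fast]=0, fast++
slow=1 fast=2: a[fast]=0, fast++
slow=1 fast=3: a[fast]=2≠0 swap→a[1]=2, slow++,fast++
slow=2 fast=4: a[fast]=0, fast++
slow=2 fast=5: a[fast]=0, fast++
slow=2 fast=6: a[fast]=0, fast++
slow=2 fast=7: a[fast]=0, fast++
slow=2 fast=8: a[fast]=5≠0 swap→a[2]=5, slow++,fast++
slow=3 fast=9: a[fast]=3≠0 swap→a[3]=3, slow++,fast++
slow=4 fast=10: a[fast]=0, fast++
slow=4 fast=11: a[fast]=0, fast++
slow=4 fast=12: a[fast]=3≠0 swap→a[4]=3, slow++,fast++

[2, 5, 3, 3, 0, 0, 0, 0, 0, 0, 0, 0]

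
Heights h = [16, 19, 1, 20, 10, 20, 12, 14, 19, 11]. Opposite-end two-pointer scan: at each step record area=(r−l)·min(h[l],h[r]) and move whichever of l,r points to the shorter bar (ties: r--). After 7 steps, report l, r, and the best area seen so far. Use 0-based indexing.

l=3, r=5, best area=133

l=0 r=9: min(16,11)*9=99 best=99 *, r--
l=0 r=8: min(16,19)*8=128 best=128 *, l++
l=1 r=8: min(19,19)*7=133 best=133 *, r--
l=1 r=7: min(19,14)*6=84 best=133, r--
l=1 r=6: min(19,12)*5=60 best=133, r--
l=1 r=5: min(19,20)*4=76 best=133, l++
l=2 r=5: min(1,20)*3=3 best=133, l++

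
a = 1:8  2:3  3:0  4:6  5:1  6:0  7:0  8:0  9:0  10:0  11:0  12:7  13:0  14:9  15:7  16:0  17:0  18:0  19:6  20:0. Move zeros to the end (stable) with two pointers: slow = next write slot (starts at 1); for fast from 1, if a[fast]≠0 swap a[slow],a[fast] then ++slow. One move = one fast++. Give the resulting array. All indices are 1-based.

[8, 3, 6, 1, 7, 9, 7, 6, 0, 0, 0, 0, 0, 0, 0, 0, 0, 0, 0, 0]

(s=1,f=1) a[fast]=8≠0 swap→a[1]=8 → slow++,fast++
(s=2,f=2) a[fast]=3≠0 swap→a[2]=3 → slow++,fast++
(s=3,f=3) a[fast]=0 → fast++
(s=3,f=4) a[fast]=6≠0 swap→a[3]=6 → slow++,fast++
(s=4,f=5) a[fast]=1≠0 swap→a[4]=1 → slow++,fast++
(s=5,f=6) a[fast]=0 → fast++
(s=5,f=7) a[fast]=0 → fast++
(s=5,f=8) a[fast]=0 → fast++
(s=5,f=9) a[fast]=0 → fast++
(s=5,f=10) a[fast]=0 → fast++
(s=5,f=11) a[fast]=0 → fast++
(s=5,f=12) a[fast]=7≠0 swap→a[5]=7 → slow++,fast++
(s=6,f=13) a[fast]=0 → fast++
(s=6,f=14) a[fast]=9≠0 swap→a[6]=9 → slow++,fast++
(s=7,f=15) a[fast]=7≠0 swap→a[7]=7 → slow++,fast++
(s=8,f=16) a[fast]=0 → fast++
(s=8,f=17) a[fast]=0 → fast++
(s=8,f=18) a[fast]=0 → fast++
(s=8,f=19) a[fast]=6≠0 swap→a[8]=6 → slow++,fast++
(s=9,f=20) a[fast]=0 → fast++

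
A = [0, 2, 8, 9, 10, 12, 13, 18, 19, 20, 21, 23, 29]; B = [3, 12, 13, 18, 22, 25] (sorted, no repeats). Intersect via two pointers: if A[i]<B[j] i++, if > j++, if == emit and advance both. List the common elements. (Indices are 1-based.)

i=1 j=1: 0<3, i++
i=2 j=1: 2<3, i++
i=3 j=1: 8>3, j++
i=3 j=2: 8<12, i++
i=4 j=2: 9<12, i++
i=5 j=2: 10<12, i++
i=6 j=2: 12==12 emit, i++,j++
i=7 j=3: 13==13 emit, i++,j++
i=8 j=4: 18==18 emit, i++,j++
i=9 j=5: 19<22, i++
i=10 j=5: 20<22, i++
i=11 j=5: 21<22, i++
i=12 j=5: 23>22, j++
i=12 j=6: 23<25, i++
i=13 j=6: 29>25, j++

intersection = [12, 13, 18]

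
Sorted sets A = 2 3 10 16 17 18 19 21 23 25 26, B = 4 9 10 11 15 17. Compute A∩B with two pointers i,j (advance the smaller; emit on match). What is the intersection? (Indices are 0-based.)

intersection = [10, 17]

[i=0,j=0] 2<4 → i++
[i=1,j=0] 3<4 → i++
[i=2,j=0] 10>4 → j++
[i=2,j=1] 10>9 → j++
[i=2,j=2] 10==10 emit → i++,j++
[i=3,j=3] 16>11 → j++
[i=3,j=4] 16>15 → j++
[i=3,j=5] 16<17 → i++
[i=4,j=5] 17==17 emit → i++,j++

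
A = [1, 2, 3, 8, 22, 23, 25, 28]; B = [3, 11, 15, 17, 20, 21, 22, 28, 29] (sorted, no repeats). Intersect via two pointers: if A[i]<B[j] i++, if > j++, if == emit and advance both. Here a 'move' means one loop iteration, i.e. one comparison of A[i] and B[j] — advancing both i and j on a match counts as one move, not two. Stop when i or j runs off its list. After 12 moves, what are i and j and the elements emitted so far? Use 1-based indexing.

i=8, j=8, emitted=[3, 22]

i=1 j=1: 1<3, i++
i=2 j=1: 2<3, i++
i=3 j=1: 3==3 emit, i++,j++
i=4 j=2: 8<11, i++
i=5 j=2: 22>11, j++
i=5 j=3: 22>15, j++
i=5 j=4: 22>17, j++
i=5 j=5: 22>20, j++
i=5 j=6: 22>21, j++
i=5 j=7: 22==22 emit, i++,j++
i=6 j=8: 23<28, i++
i=7 j=8: 25<28, i++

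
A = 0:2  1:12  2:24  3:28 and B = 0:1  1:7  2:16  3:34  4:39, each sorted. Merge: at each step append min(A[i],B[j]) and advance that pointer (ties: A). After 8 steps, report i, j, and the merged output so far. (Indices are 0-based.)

i=0 j=0: A[i]=2>B[j]=1 take 1, j++
i=0 j=1: A[i]=2<=B[j]=7 take 2, i++
i=1 j=1: A[i]=12>B[j]=7 take 7, j++
i=1 j=2: A[i]=12<=B[j]=16 take 12, i++
i=2 j=2: A[i]=24>B[j]=16 take 16, j++
i=2 j=3: A[i]=24<=B[j]=34 take 24, i++
i=3 j=3: A[i]=28<=B[j]=34 take 28, i++
i=4 j=3: A done, take B[j]=34, j++

i=4, j=4, merged so far=[1, 2, 7, 12, 16, 24, 28, 34]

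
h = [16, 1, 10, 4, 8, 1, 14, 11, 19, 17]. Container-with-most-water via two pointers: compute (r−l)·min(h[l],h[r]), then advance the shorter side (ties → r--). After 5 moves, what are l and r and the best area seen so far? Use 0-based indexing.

l=5, r=9, best area=144

l=0 r=9: min(16,17)*9=144 best=144 *, l++
l=1 r=9: min(1,17)*8=8 best=144, l++
l=2 r=9: min(10,17)*7=70 best=144, l++
l=3 r=9: min(4,17)*6=24 best=144, l++
l=4 r=9: min(8,17)*5=40 best=144, l++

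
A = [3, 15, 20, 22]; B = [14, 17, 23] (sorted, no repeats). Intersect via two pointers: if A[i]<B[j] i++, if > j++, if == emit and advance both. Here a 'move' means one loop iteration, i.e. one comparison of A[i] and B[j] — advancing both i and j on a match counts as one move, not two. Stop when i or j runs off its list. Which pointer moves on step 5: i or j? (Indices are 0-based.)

i

[i=0,j=0] 3<14 → i++
[i=1,j=0] 15>14 → j++
[i=1,j=1] 15<17 → i++
[i=2,j=1] 20>17 → j++
[i=2,j=2] 20<23 → i++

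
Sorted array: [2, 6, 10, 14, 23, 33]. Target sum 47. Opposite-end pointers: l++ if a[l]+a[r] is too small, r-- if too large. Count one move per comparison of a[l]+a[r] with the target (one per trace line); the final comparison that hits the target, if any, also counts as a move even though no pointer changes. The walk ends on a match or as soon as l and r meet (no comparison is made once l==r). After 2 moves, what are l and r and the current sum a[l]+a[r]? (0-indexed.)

l=2, r=5, sum=43

l=0 r=5: 2+33=35 <47, l++
l=1 r=5: 6+33=39 <47, l++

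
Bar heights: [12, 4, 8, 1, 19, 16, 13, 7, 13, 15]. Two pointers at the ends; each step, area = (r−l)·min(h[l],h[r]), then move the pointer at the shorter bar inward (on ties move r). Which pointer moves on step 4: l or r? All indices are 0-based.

l

[0,9] min(12,15)*9=108 best=108 * → l++
[1,9] min(4,15)*8=32 best=108 → l++
[2,9] min(8,15)*7=56 best=108 → l++
[3,9] min(1,15)*6=6 best=108 → l++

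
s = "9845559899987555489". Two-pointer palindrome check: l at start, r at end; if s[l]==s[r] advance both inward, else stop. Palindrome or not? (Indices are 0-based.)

l=0 r=18: '9'=='9', l++,r--
l=1 r=17: '8'=='8', l++,r--
l=2 r=16: '4'=='4', l++,r--
l=3 r=15: '5'=='5', l++,r--
l=4 r=14: '5'=='5', l++,r--
l=5 r=13: '5'=='5', l++,r--
l=6 r=12: '9'!='7', stop

not a palindrome (mismatch at 6,12)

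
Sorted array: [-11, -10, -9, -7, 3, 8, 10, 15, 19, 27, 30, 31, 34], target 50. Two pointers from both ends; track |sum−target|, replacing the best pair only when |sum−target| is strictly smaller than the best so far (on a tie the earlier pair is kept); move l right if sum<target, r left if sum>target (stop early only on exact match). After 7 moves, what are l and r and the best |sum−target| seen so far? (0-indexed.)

l=0 r=12: -11+34=23 d=27 *, l++
l=1 r=12: -10+34=24 d=26 *, l++
l=2 r=12: -9+34=25 d=25 *, l++
l=3 r=12: -7+34=27 d=23 *, l++
l=4 r=12: 3+34=37 d=13 *, l++
l=5 r=12: 8+34=42 d=8 *, l++
l=6 r=12: 10+34=44 d=6 *, l++

l=7, r=12, best |Δ|=6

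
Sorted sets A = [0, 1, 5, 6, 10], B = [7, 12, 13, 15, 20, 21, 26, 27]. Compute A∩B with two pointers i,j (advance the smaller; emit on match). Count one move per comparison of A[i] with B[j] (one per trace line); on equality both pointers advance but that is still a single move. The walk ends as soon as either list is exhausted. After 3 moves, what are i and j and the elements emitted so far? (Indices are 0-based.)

i=3, j=0, emitted=[]

[i=0,j=0] 0<7 → i++
[i=1,j=0] 1<7 → i++
[i=2,j=0] 5<7 → i++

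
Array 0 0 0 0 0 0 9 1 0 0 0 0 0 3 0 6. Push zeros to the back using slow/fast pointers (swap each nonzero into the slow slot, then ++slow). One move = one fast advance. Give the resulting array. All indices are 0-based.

(s=0,f=0) a[fast]=0 → fast++
(s=0,f=1) a[fast]=0 → fast++
(s=0,f=2) a[fast]=0 → fast++
(s=0,f=3) a[fast]=0 → fast++
(s=0,f=4) a[fast]=0 → fast++
(s=0,f=5) a[fast]=0 → fast++
(s=0,f=6) a[fast]=9≠0 swap→a[0]=9 → slow++,fast++
(s=1,f=7) a[fast]=1≠0 swap→a[1]=1 → slow++,fast++
(s=2,f=8) a[fast]=0 → fast++
(s=2,f=9) a[fast]=0 → fast++
(s=2,f=10) a[fast]=0 → fast++
(s=2,f=11) a[fast]=0 → fast++
(s=2,f=12) a[fast]=0 → fast++
(s=2,f=13) a[fast]=3≠0 swap→a[2]=3 → slow++,fast++
(s=3,f=14) a[fast]=0 → fast++
(s=3,f=15) a[fast]=6≠0 swap→a[3]=6 → slow++,fast++

[9, 1, 3, 6, 0, 0, 0, 0, 0, 0, 0, 0, 0, 0, 0, 0]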